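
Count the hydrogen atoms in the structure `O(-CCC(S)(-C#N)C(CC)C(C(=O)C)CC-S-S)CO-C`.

25

Hydrogens are implicit in SMILES; fill each atom to its normal valence:
  6 × C: 2 H each → 12
  3 × C: 3 H each → 9
  3 × C: no H
  3 × O: no H
  2 × C: 1 H each → 2
  2 × S: 1 H each → 2
  1 × N: no H
  1 × S: no H
  Total hydrogens = 25.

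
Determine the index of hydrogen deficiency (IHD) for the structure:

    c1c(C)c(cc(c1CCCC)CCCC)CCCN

Molecular formula from the SMILES: C18H31N.
DoU = (2C + 2 + N − H − X)/2 = (2·18 + 2 + 1 − 31 − 0)/2 = 8/2 = 4.
(Structurally: 1 ring(s) + 3 π bond(s) = 4.)

4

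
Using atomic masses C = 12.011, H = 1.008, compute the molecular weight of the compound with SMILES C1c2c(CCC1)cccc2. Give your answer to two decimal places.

Molecular formula: C10H12.
M = 10×12.011 + 12×1.008 = 132.21 g/mol.

132.21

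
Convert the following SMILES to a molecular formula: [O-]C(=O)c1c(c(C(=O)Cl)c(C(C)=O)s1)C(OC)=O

C10H6ClO6S-

Heavy atoms from the SMILES: 10 C, 1 Cl, 6 O, 1 S.
Implicit hydrogens by atom environment:
  5 × O: no H
  4 × C (aromatic): no H
  4 × C: no H
  2 × C: 3 H each → 6
  1 × Cl: no H
  1 × O (charge -1): no H
  1 × S (aromatic): no H
  Total hydrogens = 6.
Net charge -1.
Molecular formula: C10H6ClO6S-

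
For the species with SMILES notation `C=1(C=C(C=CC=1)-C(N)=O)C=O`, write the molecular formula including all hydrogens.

Heavy atoms from the SMILES: 8 C, 1 N, 2 O.
Implicit hydrogens by atom environment:
  4 × C (aromatic): 1 H each → 4
  2 × C (aromatic): no H
  2 × O: no H
  1 × C: 1 H
  1 × C: no H
  1 × N: 2 H
  Total hydrogens = 7.
Molecular formula: C8H7NO2

C8H7NO2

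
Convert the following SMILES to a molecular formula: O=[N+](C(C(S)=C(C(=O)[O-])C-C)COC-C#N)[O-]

C9H11N2O5S-

Heavy atoms from the SMILES: 9 C, 2 N, 5 O, 1 S.
Implicit hydrogens by atom environment:
  4 × C: no H
  3 × C: 2 H each → 6
  3 × O: no H
  2 × O (charge -1): no H
  1 × C: 3 H
  1 × C: 1 H
  1 × N (charge +1): no H
  1 × N: no H
  1 × S: 1 H
  Total hydrogens = 11.
Net charge -1.
Molecular formula: C9H11N2O5S-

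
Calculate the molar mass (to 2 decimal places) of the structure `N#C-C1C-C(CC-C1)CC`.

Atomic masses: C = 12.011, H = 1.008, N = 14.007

137.23

Molecular formula: C9H15N.
M = 9×12.011 + 15×1.008 + 1×14.007 = 137.23 g/mol.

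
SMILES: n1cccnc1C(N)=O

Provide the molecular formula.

C5H5N3O

Heavy atoms from the SMILES: 5 C, 3 N, 1 O.
Implicit hydrogens by atom environment:
  3 × C (aromatic): 1 H each → 3
  2 × N (aromatic): no H
  1 × C (aromatic): no H
  1 × C: no H
  1 × N: 2 H
  1 × O: no H
  Total hydrogens = 5.
Molecular formula: C5H5N3O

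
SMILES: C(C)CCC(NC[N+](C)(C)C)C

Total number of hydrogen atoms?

Hydrogens are implicit in SMILES; fill each atom to its normal valence:
  5 × C: 3 H each → 15
  4 × C: 2 H each → 8
  1 × C: 1 H
  1 × N: 1 H
  1 × N (charge +1): no H
  Total hydrogens = 25.

25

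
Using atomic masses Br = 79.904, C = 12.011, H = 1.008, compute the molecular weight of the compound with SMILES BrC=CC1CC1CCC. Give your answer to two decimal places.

Molecular formula: C8H13Br.
M = 1×79.904 + 8×12.011 + 13×1.008 = 189.10 g/mol.

189.10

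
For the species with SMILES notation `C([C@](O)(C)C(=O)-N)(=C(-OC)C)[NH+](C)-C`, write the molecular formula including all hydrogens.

C9H19N2O3+

Heavy atoms from the SMILES: 9 C, 2 N, 3 O.
Implicit hydrogens by atom environment:
  5 × C: 3 H each → 15
  4 × C: no H
  2 × O: no H
  1 × N: 2 H
  1 × N (charge +1): 1 H
  1 × O: 1 H
  Total hydrogens = 19.
Net charge +1.
Molecular formula: C9H19N2O3+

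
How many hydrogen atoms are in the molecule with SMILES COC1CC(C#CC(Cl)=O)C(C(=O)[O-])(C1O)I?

9

Hydrogens are implicit in SMILES; fill each atom to its normal valence:
  5 × C: no H
  3 × C: 1 H each → 3
  3 × O: no H
  1 × C: 3 H
  1 × C: 2 H
  1 × Cl: no H
  1 × I: no H
  1 × O: 1 H
  1 × O (charge -1): no H
  Total hydrogens = 9.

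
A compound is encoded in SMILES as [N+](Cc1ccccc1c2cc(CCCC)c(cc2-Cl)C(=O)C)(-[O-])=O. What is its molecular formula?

Heavy atoms from the SMILES: 19 C, 1 Cl, 1 N, 3 O.
Implicit hydrogens by atom environment:
  6 × C (aromatic): 1 H each → 6
  6 × C (aromatic): no H
  4 × C: 2 H each → 8
  2 × C: 3 H each → 6
  2 × O: no H
  1 × C: no H
  1 × Cl: no H
  1 × N (charge +1): no H
  1 × O (charge -1): no H
  Total hydrogens = 20.
Molecular formula: C19H20ClNO3

C19H20ClNO3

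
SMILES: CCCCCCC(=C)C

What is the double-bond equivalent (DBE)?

1

Molecular formula from the SMILES: C9H18.
DoU = (2C + 2 + N − H − X)/2 = (2·9 + 2 + 0 − 18 − 0)/2 = 2/2 = 1.
(Structurally: 0 ring(s) + 1 π bond(s) = 1.)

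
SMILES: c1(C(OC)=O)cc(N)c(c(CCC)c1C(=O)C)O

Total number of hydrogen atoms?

Hydrogens are implicit in SMILES; fill each atom to its normal valence:
  5 × C (aromatic): no H
  3 × C: 3 H each → 9
  3 × O: no H
  2 × C: 2 H each → 4
  2 × C: no H
  1 × C (aromatic): 1 H
  1 × N: 2 H
  1 × O: 1 H
  Total hydrogens = 17.

17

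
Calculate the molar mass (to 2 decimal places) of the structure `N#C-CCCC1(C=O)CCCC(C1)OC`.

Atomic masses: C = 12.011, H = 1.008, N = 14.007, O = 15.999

209.29

Molecular formula: C12H19NO2.
M = 12×12.011 + 19×1.008 + 1×14.007 + 2×15.999 = 209.29 g/mol.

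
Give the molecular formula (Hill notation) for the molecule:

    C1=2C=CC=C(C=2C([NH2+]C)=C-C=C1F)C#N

C12H10FN2+

Heavy atoms from the SMILES: 12 C, 1 F, 2 N.
Implicit hydrogens by atom environment:
  5 × C (aromatic): 1 H each → 5
  5 × C (aromatic): no H
  1 × C: 3 H
  1 × C: no H
  1 × F: no H
  1 × N (charge +1): 2 H
  1 × N: no H
  Total hydrogens = 10.
Net charge +1.
Molecular formula: C12H10FN2+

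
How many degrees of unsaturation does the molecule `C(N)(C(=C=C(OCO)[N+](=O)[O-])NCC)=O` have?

4

Molecular formula from the SMILES: C7H11N3O5.
DoU = (2C + 2 + N − H − X)/2 = (2·7 + 2 + 3 − 11 − 0)/2 = 8/2 = 4.
(Structurally: 0 ring(s) + 4 π bond(s) = 4.)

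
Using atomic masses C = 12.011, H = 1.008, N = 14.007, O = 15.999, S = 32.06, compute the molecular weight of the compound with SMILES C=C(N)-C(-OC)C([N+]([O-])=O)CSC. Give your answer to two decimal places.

Molecular formula: C7H14N2O3S.
M = 7×12.011 + 14×1.008 + 2×14.007 + 3×15.999 + 1×32.06 = 206.26 g/mol.

206.26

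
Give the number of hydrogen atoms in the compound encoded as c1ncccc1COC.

9

Hydrogens are implicit in SMILES; fill each atom to its normal valence:
  4 × C (aromatic): 1 H each → 4
  1 × C: 3 H
  1 × C: 2 H
  1 × C (aromatic): no H
  1 × N (aromatic): no H
  1 × O: no H
  Total hydrogens = 9.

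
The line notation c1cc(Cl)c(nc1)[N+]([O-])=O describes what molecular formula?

C5H3ClN2O2

Heavy atoms from the SMILES: 5 C, 1 Cl, 2 N, 2 O.
Implicit hydrogens by atom environment:
  3 × C (aromatic): 1 H each → 3
  2 × C (aromatic): no H
  1 × Cl: no H
  1 × N (aromatic): no H
  1 × N (charge +1): no H
  1 × O: no H
  1 × O (charge -1): no H
  Total hydrogens = 3.
Molecular formula: C5H3ClN2O2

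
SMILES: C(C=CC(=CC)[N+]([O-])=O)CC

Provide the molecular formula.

C8H13NO2

Heavy atoms from the SMILES: 8 C, 1 N, 2 O.
Implicit hydrogens by atom environment:
  3 × C: 1 H each → 3
  2 × C: 3 H each → 6
  2 × C: 2 H each → 4
  1 × C: no H
  1 × N (charge +1): no H
  1 × O: no H
  1 × O (charge -1): no H
  Total hydrogens = 13.
Molecular formula: C8H13NO2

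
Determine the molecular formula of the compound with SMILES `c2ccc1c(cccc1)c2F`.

Heavy atoms from the SMILES: 10 C, 1 F.
Implicit hydrogens by atom environment:
  7 × C (aromatic): 1 H each → 7
  3 × C (aromatic): no H
  1 × F: no H
  Total hydrogens = 7.
Molecular formula: C10H7F

C10H7F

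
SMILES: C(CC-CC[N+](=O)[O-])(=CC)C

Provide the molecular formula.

C8H15NO2

Heavy atoms from the SMILES: 8 C, 1 N, 2 O.
Implicit hydrogens by atom environment:
  4 × C: 2 H each → 8
  2 × C: 3 H each → 6
  1 × C: 1 H
  1 × C: no H
  1 × N (charge +1): no H
  1 × O: no H
  1 × O (charge -1): no H
  Total hydrogens = 15.
Molecular formula: C8H15NO2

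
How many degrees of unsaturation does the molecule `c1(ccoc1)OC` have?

3

Molecular formula from the SMILES: C5H6O2.
DoU = (2C + 2 + N − H − X)/2 = (2·5 + 2 + 0 − 6 − 0)/2 = 6/2 = 3.
(Structurally: 1 ring(s) + 2 π bond(s) = 3.)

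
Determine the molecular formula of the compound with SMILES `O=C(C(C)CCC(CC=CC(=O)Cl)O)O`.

C10H15ClO4

Heavy atoms from the SMILES: 10 C, 1 Cl, 4 O.
Implicit hydrogens by atom environment:
  4 × C: 1 H each → 4
  3 × C: 2 H each → 6
  2 × C: no H
  2 × O: 1 H each → 2
  2 × O: no H
  1 × C: 3 H
  1 × Cl: no H
  Total hydrogens = 15.
Molecular formula: C10H15ClO4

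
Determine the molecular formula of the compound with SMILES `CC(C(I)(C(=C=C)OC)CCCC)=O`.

C11H17IO2

Heavy atoms from the SMILES: 11 C, 1 I, 2 O.
Implicit hydrogens by atom environment:
  4 × C: 2 H each → 8
  4 × C: no H
  3 × C: 3 H each → 9
  2 × O: no H
  1 × I: no H
  Total hydrogens = 17.
Molecular formula: C11H17IO2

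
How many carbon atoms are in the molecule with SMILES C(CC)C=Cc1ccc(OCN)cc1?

12

The symbol for carbon appears 12 times in the SMILES. Lowercase c denotes aromatic carbon and counts toward C.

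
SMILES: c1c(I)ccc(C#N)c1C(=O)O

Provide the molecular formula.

C8H4INO2

Heavy atoms from the SMILES: 8 C, 1 I, 1 N, 2 O.
Implicit hydrogens by atom environment:
  3 × C (aromatic): 1 H each → 3
  3 × C (aromatic): no H
  2 × C: no H
  1 × I: no H
  1 × N: no H
  1 × O: 1 H
  1 × O: no H
  Total hydrogens = 4.
Molecular formula: C8H4INO2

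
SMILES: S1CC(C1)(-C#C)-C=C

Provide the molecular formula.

C7H8S

Heavy atoms from the SMILES: 7 C, 1 S.
Implicit hydrogens by atom environment:
  3 × C: 2 H each → 6
  2 × C: 1 H each → 2
  2 × C: no H
  1 × S: no H
  Total hydrogens = 8.
Molecular formula: C7H8S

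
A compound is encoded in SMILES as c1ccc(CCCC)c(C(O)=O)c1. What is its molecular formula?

Heavy atoms from the SMILES: 11 C, 2 O.
Implicit hydrogens by atom environment:
  4 × C (aromatic): 1 H each → 4
  3 × C: 2 H each → 6
  2 × C (aromatic): no H
  1 × C: 3 H
  1 × C: no H
  1 × O: 1 H
  1 × O: no H
  Total hydrogens = 14.
Molecular formula: C11H14O2

C11H14O2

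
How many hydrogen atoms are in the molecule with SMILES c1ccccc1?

6

Hydrogens are implicit in SMILES; fill each atom to its normal valence:
  6 × C (aromatic): 1 H each → 6
  Total hydrogens = 6.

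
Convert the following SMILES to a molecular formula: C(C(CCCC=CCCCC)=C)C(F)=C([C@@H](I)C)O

Heavy atoms from the SMILES: 16 C, 1 F, 1 I, 1 O.
Implicit hydrogens by atom environment:
  8 × C: 2 H each → 16
  3 × C: 1 H each → 3
  3 × C: no H
  2 × C: 3 H each → 6
  1 × F: no H
  1 × I: no H
  1 × O: 1 H
  Total hydrogens = 26.
Molecular formula: C16H26FIO

C16H26FIO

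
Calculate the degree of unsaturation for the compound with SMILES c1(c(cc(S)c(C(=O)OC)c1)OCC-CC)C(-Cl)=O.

6

Molecular formula from the SMILES: C13H15ClO4S.
DoU = (2C + 2 + N − H − X)/2 = (2·13 + 2 + 0 − 15 − 1)/2 = 12/2 = 6.
(Structurally: 1 ring(s) + 5 π bond(s) = 6.)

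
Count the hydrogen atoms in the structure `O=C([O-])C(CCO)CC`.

Hydrogens are implicit in SMILES; fill each atom to its normal valence:
  3 × C: 2 H each → 6
  1 × C: 3 H
  1 × C: 1 H
  1 × C: no H
  1 × O: 1 H
  1 × O: no H
  1 × O (charge -1): no H
  Total hydrogens = 11.

11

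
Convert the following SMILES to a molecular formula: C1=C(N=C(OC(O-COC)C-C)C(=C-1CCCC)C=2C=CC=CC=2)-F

C20H26FNO3

Heavy atoms from the SMILES: 20 C, 1 F, 1 N, 3 O.
Implicit hydrogens by atom environment:
  6 × C (aromatic): 1 H each → 6
  5 × C: 2 H each → 10
  5 × C (aromatic): no H
  3 × C: 3 H each → 9
  3 × O: no H
  1 × C: 1 H
  1 × F: no H
  1 × N (aromatic): no H
  Total hydrogens = 26.
Molecular formula: C20H26FNO3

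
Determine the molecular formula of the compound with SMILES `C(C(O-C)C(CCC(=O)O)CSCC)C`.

Heavy atoms from the SMILES: 11 C, 3 O, 1 S.
Implicit hydrogens by atom environment:
  5 × C: 2 H each → 10
  3 × C: 3 H each → 9
  2 × C: 1 H each → 2
  2 × O: no H
  1 × C: no H
  1 × O: 1 H
  1 × S: no H
  Total hydrogens = 22.
Molecular formula: C11H22O3S

C11H22O3S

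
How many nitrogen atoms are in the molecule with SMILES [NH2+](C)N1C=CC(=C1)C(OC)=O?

The symbol for nitrogen appears 2 times in the SMILES.

2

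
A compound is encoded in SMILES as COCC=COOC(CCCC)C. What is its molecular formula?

Heavy atoms from the SMILES: 10 C, 3 O.
Implicit hydrogens by atom environment:
  4 × C: 2 H each → 8
  3 × C: 3 H each → 9
  3 × C: 1 H each → 3
  3 × O: no H
  Total hydrogens = 20.
Molecular formula: C10H20O3

C10H20O3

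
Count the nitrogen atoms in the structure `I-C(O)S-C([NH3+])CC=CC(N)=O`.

2

The symbol for nitrogen appears 2 times in the SMILES.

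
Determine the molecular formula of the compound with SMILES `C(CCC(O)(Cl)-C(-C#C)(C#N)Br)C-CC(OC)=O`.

Heavy atoms from the SMILES: 1 Br, 12 C, 1 Cl, 1 N, 3 O.
Implicit hydrogens by atom environment:
  5 × C: 2 H each → 10
  5 × C: no H
  2 × O: no H
  1 × Br: no H
  1 × C: 3 H
  1 × C: 1 H
  1 × Cl: no H
  1 × N: no H
  1 × O: 1 H
  Total hydrogens = 15.
Molecular formula: C12H15BrClNO3

C12H15BrClNO3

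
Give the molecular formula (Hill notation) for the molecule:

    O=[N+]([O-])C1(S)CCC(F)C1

Heavy atoms from the SMILES: 5 C, 1 F, 1 N, 2 O, 1 S.
Implicit hydrogens by atom environment:
  3 × C: 2 H each → 6
  1 × C: 1 H
  1 × C: no H
  1 × F: no H
  1 × N (charge +1): no H
  1 × O: no H
  1 × O (charge -1): no H
  1 × S: 1 H
  Total hydrogens = 8.
Molecular formula: C5H8FNO2S

C5H8FNO2S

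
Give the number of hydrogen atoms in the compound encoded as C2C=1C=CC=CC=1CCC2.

Hydrogens are implicit in SMILES; fill each atom to its normal valence:
  4 × C: 2 H each → 8
  4 × C (aromatic): 1 H each → 4
  2 × C (aromatic): no H
  Total hydrogens = 12.

12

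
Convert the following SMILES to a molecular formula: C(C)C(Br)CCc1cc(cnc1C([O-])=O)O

C11H13BrNO3-

Heavy atoms from the SMILES: 1 Br, 11 C, 1 N, 3 O.
Implicit hydrogens by atom environment:
  3 × C: 2 H each → 6
  3 × C (aromatic): no H
  2 × C (aromatic): 1 H each → 2
  1 × Br: no H
  1 × C: 3 H
  1 × C: 1 H
  1 × C: no H
  1 × N (aromatic): no H
  1 × O: 1 H
  1 × O: no H
  1 × O (charge -1): no H
  Total hydrogens = 13.
Net charge -1.
Molecular formula: C11H13BrNO3-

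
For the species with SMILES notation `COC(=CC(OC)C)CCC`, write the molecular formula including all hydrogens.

Heavy atoms from the SMILES: 9 C, 2 O.
Implicit hydrogens by atom environment:
  4 × C: 3 H each → 12
  2 × C: 2 H each → 4
  2 × C: 1 H each → 2
  2 × O: no H
  1 × C: no H
  Total hydrogens = 18.
Molecular formula: C9H18O2

C9H18O2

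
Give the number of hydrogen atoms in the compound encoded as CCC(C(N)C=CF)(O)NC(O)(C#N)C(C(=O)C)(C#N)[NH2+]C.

Hydrogens are implicit in SMILES; fill each atom to its normal valence:
  6 × C: no H
  3 × C: 3 H each → 9
  3 × C: 1 H each → 3
  2 × N: no H
  2 × O: 1 H each → 2
  1 × C: 2 H
  1 × F: no H
  1 × N (charge +1): 2 H
  1 × N: 2 H
  1 × N: 1 H
  1 × O: no H
  Total hydrogens = 21.

21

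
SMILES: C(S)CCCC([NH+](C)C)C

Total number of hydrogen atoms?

20

Hydrogens are implicit in SMILES; fill each atom to its normal valence:
  4 × C: 2 H each → 8
  3 × C: 3 H each → 9
  1 × C: 1 H
  1 × N (charge +1): 1 H
  1 × S: 1 H
  Total hydrogens = 20.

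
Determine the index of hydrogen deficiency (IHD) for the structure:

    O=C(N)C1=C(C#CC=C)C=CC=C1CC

Molecular formula from the SMILES: C13H13NO.
DoU = (2C + 2 + N − H − X)/2 = (2·13 + 2 + 1 − 13 − 0)/2 = 16/2 = 8.
(Structurally: 1 ring(s) + 7 π bond(s) = 8.)

8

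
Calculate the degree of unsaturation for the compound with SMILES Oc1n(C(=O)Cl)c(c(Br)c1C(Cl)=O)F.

5

Molecular formula from the SMILES: C6HBrCl2FNO3.
DoU = (2C + 2 + N − H − X)/2 = (2·6 + 2 + 1 − 1 − 4)/2 = 10/2 = 5.
(Structurally: 1 ring(s) + 4 π bond(s) = 5.)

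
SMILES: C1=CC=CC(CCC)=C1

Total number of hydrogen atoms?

Hydrogens are implicit in SMILES; fill each atom to its normal valence:
  5 × C (aromatic): 1 H each → 5
  2 × C: 2 H each → 4
  1 × C: 3 H
  1 × C (aromatic): no H
  Total hydrogens = 12.

12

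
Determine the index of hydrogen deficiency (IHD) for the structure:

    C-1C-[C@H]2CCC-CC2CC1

2

Molecular formula from the SMILES: C10H18.
DoU = (2C + 2 + N − H − X)/2 = (2·10 + 2 + 0 − 18 − 0)/2 = 4/2 = 2.
(Structurally: 2 ring(s) + 0 π bond(s) = 2.)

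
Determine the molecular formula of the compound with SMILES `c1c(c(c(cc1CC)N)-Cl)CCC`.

C11H16ClN

Heavy atoms from the SMILES: 11 C, 1 Cl, 1 N.
Implicit hydrogens by atom environment:
  4 × C (aromatic): no H
  3 × C: 2 H each → 6
  2 × C: 3 H each → 6
  2 × C (aromatic): 1 H each → 2
  1 × Cl: no H
  1 × N: 2 H
  Total hydrogens = 16.
Molecular formula: C11H16ClN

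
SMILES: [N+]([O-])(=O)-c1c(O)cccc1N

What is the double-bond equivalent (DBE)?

Molecular formula from the SMILES: C6H6N2O3.
DoU = (2C + 2 + N − H − X)/2 = (2·6 + 2 + 2 − 6 − 0)/2 = 10/2 = 5.
(Structurally: 1 ring(s) + 4 π bond(s) = 5.)

5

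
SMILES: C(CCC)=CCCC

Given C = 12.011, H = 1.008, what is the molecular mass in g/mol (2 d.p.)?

112.22

Molecular formula: C8H16.
M = 8×12.011 + 16×1.008 = 112.22 g/mol.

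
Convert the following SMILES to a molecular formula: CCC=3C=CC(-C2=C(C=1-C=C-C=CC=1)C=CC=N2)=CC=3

Heavy atoms from the SMILES: 19 C, 1 N.
Implicit hydrogens by atom environment:
  12 × C (aromatic): 1 H each → 12
  5 × C (aromatic): no H
  1 × C: 3 H
  1 × C: 2 H
  1 × N (aromatic): no H
  Total hydrogens = 17.
Molecular formula: C19H17N

C19H17N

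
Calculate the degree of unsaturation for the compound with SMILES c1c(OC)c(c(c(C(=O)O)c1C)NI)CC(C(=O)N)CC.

6

Molecular formula from the SMILES: C14H19IN2O4.
DoU = (2C + 2 + N − H − X)/2 = (2·14 + 2 + 2 − 19 − 1)/2 = 12/2 = 6.
(Structurally: 1 ring(s) + 5 π bond(s) = 6.)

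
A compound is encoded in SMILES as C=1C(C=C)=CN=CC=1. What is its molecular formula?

Heavy atoms from the SMILES: 7 C, 1 N.
Implicit hydrogens by atom environment:
  4 × C (aromatic): 1 H each → 4
  1 × C: 2 H
  1 × C: 1 H
  1 × C (aromatic): no H
  1 × N (aromatic): no H
  Total hydrogens = 7.
Molecular formula: C7H7N

C7H7N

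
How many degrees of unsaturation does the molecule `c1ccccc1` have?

4

Molecular formula from the SMILES: C6H6.
DoU = (2C + 2 + N − H − X)/2 = (2·6 + 2 + 0 − 6 − 0)/2 = 8/2 = 4.
(Structurally: 1 ring(s) + 3 π bond(s) = 4.)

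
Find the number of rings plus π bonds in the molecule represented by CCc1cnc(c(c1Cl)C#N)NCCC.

Molecular formula from the SMILES: C11H14ClN3.
DoU = (2C + 2 + N − H − X)/2 = (2·11 + 2 + 3 − 14 − 1)/2 = 12/2 = 6.
(Structurally: 1 ring(s) + 5 π bond(s) = 6.)

6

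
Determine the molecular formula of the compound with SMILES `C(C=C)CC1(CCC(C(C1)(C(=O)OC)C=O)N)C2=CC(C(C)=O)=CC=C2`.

Heavy atoms from the SMILES: 21 C, 1 N, 4 O.
Implicit hydrogens by atom environment:
  6 × C: 2 H each → 12
  4 × C (aromatic): 1 H each → 4
  4 × C: no H
  4 × O: no H
  3 × C: 1 H each → 3
  2 × C: 3 H each → 6
  2 × C (aromatic): no H
  1 × N: 2 H
  Total hydrogens = 27.
Molecular formula: C21H27NO4

C21H27NO4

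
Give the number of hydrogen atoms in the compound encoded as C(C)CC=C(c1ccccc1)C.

16

Hydrogens are implicit in SMILES; fill each atom to its normal valence:
  5 × C (aromatic): 1 H each → 5
  2 × C: 3 H each → 6
  2 × C: 2 H each → 4
  1 × C: 1 H
  1 × C: no H
  1 × C (aromatic): no H
  Total hydrogens = 16.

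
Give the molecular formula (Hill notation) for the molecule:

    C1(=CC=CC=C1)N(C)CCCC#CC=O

C13H15NO

Heavy atoms from the SMILES: 13 C, 1 N, 1 O.
Implicit hydrogens by atom environment:
  5 × C (aromatic): 1 H each → 5
  3 × C: 2 H each → 6
  2 × C: no H
  1 × C: 3 H
  1 × C: 1 H
  1 × C (aromatic): no H
  1 × N: no H
  1 × O: no H
  Total hydrogens = 15.
Molecular formula: C13H15NO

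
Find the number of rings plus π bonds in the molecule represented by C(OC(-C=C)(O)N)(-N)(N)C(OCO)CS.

1

Molecular formula from the SMILES: C7H17N3O4S.
DoU = (2C + 2 + N − H − X)/2 = (2·7 + 2 + 3 − 17 − 0)/2 = 2/2 = 1.
(Structurally: 0 ring(s) + 1 π bond(s) = 1.)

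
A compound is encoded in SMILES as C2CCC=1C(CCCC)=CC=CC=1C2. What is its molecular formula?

C14H20

Heavy atoms from the SMILES: 14 C.
Implicit hydrogens by atom environment:
  7 × C: 2 H each → 14
  3 × C (aromatic): 1 H each → 3
  3 × C (aromatic): no H
  1 × C: 3 H
  Total hydrogens = 20.
Molecular formula: C14H20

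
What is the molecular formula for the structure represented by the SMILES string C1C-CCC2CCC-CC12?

C10H18

Heavy atoms from the SMILES: 10 C.
Implicit hydrogens by atom environment:
  8 × C: 2 H each → 16
  2 × C: 1 H each → 2
  Total hydrogens = 18.
Molecular formula: C10H18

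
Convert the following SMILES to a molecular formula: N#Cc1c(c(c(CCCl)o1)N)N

C7H8ClN3O

Heavy atoms from the SMILES: 7 C, 1 Cl, 3 N, 1 O.
Implicit hydrogens by atom environment:
  4 × C (aromatic): no H
  2 × C: 2 H each → 4
  2 × N: 2 H each → 4
  1 × C: no H
  1 × Cl: no H
  1 × N: no H
  1 × O (aromatic): no H
  Total hydrogens = 8.
Molecular formula: C7H8ClN3O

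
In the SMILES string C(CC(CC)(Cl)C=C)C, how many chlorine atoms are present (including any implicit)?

1

The symbol for chlorine appears 1 time in the SMILES.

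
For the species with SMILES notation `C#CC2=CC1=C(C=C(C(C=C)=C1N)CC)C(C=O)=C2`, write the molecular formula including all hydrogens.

Heavy atoms from the SMILES: 17 C, 1 N, 1 O.
Implicit hydrogens by atom environment:
  7 × C (aromatic): no H
  3 × C (aromatic): 1 H each → 3
  3 × C: 1 H each → 3
  2 × C: 2 H each → 4
  1 × C: 3 H
  1 × C: no H
  1 × N: 2 H
  1 × O: no H
  Total hydrogens = 15.
Molecular formula: C17H15NO

C17H15NO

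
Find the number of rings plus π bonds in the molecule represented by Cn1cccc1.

3

Molecular formula from the SMILES: C5H7N.
DoU = (2C + 2 + N − H − X)/2 = (2·5 + 2 + 1 − 7 − 0)/2 = 6/2 = 3.
(Structurally: 1 ring(s) + 2 π bond(s) = 3.)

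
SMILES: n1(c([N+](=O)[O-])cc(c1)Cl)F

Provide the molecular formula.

C4H2ClFN2O2

Heavy atoms from the SMILES: 4 C, 1 Cl, 1 F, 2 N, 2 O.
Implicit hydrogens by atom environment:
  2 × C (aromatic): 1 H each → 2
  2 × C (aromatic): no H
  1 × Cl: no H
  1 × F: no H
  1 × N (aromatic): no H
  1 × N (charge +1): no H
  1 × O: no H
  1 × O (charge -1): no H
  Total hydrogens = 2.
Molecular formula: C4H2ClFN2O2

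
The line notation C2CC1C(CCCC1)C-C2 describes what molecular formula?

Heavy atoms from the SMILES: 10 C.
Implicit hydrogens by atom environment:
  8 × C: 2 H each → 16
  2 × C: 1 H each → 2
  Total hydrogens = 18.
Molecular formula: C10H18

C10H18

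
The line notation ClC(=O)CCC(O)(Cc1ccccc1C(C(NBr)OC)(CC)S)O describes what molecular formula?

Heavy atoms from the SMILES: 1 Br, 16 C, 1 Cl, 1 N, 4 O, 1 S.
Implicit hydrogens by atom environment:
  4 × C: 2 H each → 8
  4 × C (aromatic): 1 H each → 4
  3 × C: no H
  2 × C: 3 H each → 6
  2 × C (aromatic): no H
  2 × O: 1 H each → 2
  2 × O: no H
  1 × Br: no H
  1 × C: 1 H
  1 × Cl: no H
  1 × N: 1 H
  1 × S: 1 H
  Total hydrogens = 23.
Molecular formula: C16H23BrClNO4S

C16H23BrClNO4S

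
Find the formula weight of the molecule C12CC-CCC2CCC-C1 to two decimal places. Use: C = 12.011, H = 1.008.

138.25

Molecular formula: C10H18.
M = 10×12.011 + 18×1.008 = 138.25 g/mol.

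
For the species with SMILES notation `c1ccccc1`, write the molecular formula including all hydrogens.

C6H6

Heavy atoms from the SMILES: 6 C.
Implicit hydrogens by atom environment:
  6 × C (aromatic): 1 H each → 6
  Total hydrogens = 6.
Molecular formula: C6H6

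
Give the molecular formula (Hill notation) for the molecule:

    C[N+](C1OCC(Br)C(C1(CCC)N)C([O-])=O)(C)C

Heavy atoms from the SMILES: 1 Br, 12 C, 2 N, 3 O.
Implicit hydrogens by atom environment:
  4 × C: 3 H each → 12
  3 × C: 2 H each → 6
  3 × C: 1 H each → 3
  2 × C: no H
  2 × O: no H
  1 × Br: no H
  1 × N: 2 H
  1 × N (charge +1): no H
  1 × O (charge -1): no H
  Total hydrogens = 23.
Molecular formula: C12H23BrN2O3

C12H23BrN2O3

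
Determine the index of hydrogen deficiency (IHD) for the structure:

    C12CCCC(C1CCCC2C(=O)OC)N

3

Molecular formula from the SMILES: C12H21NO2.
DoU = (2C + 2 + N − H − X)/2 = (2·12 + 2 + 1 − 21 − 0)/2 = 6/2 = 3.
(Structurally: 2 ring(s) + 1 π bond(s) = 3.)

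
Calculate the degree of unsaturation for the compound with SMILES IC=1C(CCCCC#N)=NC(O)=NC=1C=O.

Molecular formula from the SMILES: C10H10IN3O2.
DoU = (2C + 2 + N − H − X)/2 = (2·10 + 2 + 3 − 10 − 1)/2 = 14/2 = 7.
(Structurally: 1 ring(s) + 6 π bond(s) = 7.)

7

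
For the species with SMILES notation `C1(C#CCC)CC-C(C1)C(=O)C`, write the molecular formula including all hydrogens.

Heavy atoms from the SMILES: 11 C, 1 O.
Implicit hydrogens by atom environment:
  4 × C: 2 H each → 8
  3 × C: no H
  2 × C: 3 H each → 6
  2 × C: 1 H each → 2
  1 × O: no H
  Total hydrogens = 16.
Molecular formula: C11H16O

C11H16O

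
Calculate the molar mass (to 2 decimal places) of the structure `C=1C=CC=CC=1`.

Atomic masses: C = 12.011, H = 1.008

Molecular formula: C6H6.
M = 6×12.011 + 6×1.008 = 78.11 g/mol.

78.11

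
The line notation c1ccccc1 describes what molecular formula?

C6H6

Heavy atoms from the SMILES: 6 C.
Implicit hydrogens by atom environment:
  6 × C (aromatic): 1 H each → 6
  Total hydrogens = 6.
Molecular formula: C6H6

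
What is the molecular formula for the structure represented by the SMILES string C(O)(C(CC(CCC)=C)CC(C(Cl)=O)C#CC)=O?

C14H19ClO3

Heavy atoms from the SMILES: 14 C, 1 Cl, 3 O.
Implicit hydrogens by atom environment:
  5 × C: 2 H each → 10
  5 × C: no H
  2 × C: 3 H each → 6
  2 × C: 1 H each → 2
  2 × O: no H
  1 × Cl: no H
  1 × O: 1 H
  Total hydrogens = 19.
Molecular formula: C14H19ClO3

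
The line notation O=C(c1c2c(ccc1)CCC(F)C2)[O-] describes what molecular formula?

C11H10FO2-

Heavy atoms from the SMILES: 11 C, 1 F, 2 O.
Implicit hydrogens by atom environment:
  3 × C: 2 H each → 6
  3 × C (aromatic): 1 H each → 3
  3 × C (aromatic): no H
  1 × C: 1 H
  1 × C: no H
  1 × F: no H
  1 × O: no H
  1 × O (charge -1): no H
  Total hydrogens = 10.
Net charge -1.
Molecular formula: C11H10FO2-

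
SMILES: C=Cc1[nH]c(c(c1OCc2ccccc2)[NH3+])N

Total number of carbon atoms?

13

The symbol for carbon appears 13 times in the SMILES. Lowercase c denotes aromatic carbon and counts toward C.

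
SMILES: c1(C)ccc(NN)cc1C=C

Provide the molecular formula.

Heavy atoms from the SMILES: 9 C, 2 N.
Implicit hydrogens by atom environment:
  3 × C (aromatic): 1 H each → 3
  3 × C (aromatic): no H
  1 × C: 3 H
  1 × C: 2 H
  1 × C: 1 H
  1 × N: 2 H
  1 × N: 1 H
  Total hydrogens = 12.
Molecular formula: C9H12N2

C9H12N2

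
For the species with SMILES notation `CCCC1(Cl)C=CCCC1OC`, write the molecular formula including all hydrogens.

Heavy atoms from the SMILES: 10 C, 1 Cl, 1 O.
Implicit hydrogens by atom environment:
  4 × C: 2 H each → 8
  3 × C: 1 H each → 3
  2 × C: 3 H each → 6
  1 × C: no H
  1 × Cl: no H
  1 × O: no H
  Total hydrogens = 17.
Molecular formula: C10H17ClO

C10H17ClO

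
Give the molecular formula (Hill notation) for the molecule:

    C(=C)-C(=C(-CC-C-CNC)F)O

C9H16FNO

Heavy atoms from the SMILES: 9 C, 1 F, 1 N, 1 O.
Implicit hydrogens by atom environment:
  5 × C: 2 H each → 10
  2 × C: no H
  1 × C: 3 H
  1 × C: 1 H
  1 × F: no H
  1 × N: 1 H
  1 × O: 1 H
  Total hydrogens = 16.
Molecular formula: C9H16FNO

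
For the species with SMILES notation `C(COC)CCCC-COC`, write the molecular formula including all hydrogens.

C9H20O2

Heavy atoms from the SMILES: 9 C, 2 O.
Implicit hydrogens by atom environment:
  7 × C: 2 H each → 14
  2 × C: 3 H each → 6
  2 × O: no H
  Total hydrogens = 20.
Molecular formula: C9H20O2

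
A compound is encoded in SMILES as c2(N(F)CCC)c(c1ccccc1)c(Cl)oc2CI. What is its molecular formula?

Heavy atoms from the SMILES: 14 C, 1 Cl, 1 F, 1 I, 1 N, 1 O.
Implicit hydrogens by atom environment:
  5 × C (aromatic): 1 H each → 5
  5 × C (aromatic): no H
  3 × C: 2 H each → 6
  1 × C: 3 H
  1 × Cl: no H
  1 × F: no H
  1 × I: no H
  1 × N: no H
  1 × O (aromatic): no H
  Total hydrogens = 14.
Molecular formula: C14H14ClFINO

C14H14ClFINO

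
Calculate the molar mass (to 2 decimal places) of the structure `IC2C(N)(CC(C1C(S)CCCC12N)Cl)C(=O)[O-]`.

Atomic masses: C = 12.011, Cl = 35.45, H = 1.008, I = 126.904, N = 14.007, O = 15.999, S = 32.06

Molecular formula: C11H17ClIN2O2S-.
M = 11×12.011 + 1×35.45 + 17×1.008 + 1×126.904 + 2×14.007 + 2×15.999 + 1×32.06 = 403.68 g/mol.

403.68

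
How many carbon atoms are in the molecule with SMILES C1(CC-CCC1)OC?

7

The symbol for carbon appears 7 times in the SMILES.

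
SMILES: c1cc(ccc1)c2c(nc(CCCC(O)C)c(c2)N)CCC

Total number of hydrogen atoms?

26

Hydrogens are implicit in SMILES; fill each atom to its normal valence:
  6 × C (aromatic): 1 H each → 6
  5 × C: 2 H each → 10
  5 × C (aromatic): no H
  2 × C: 3 H each → 6
  1 × C: 1 H
  1 × N: 2 H
  1 × N (aromatic): no H
  1 × O: 1 H
  Total hydrogens = 26.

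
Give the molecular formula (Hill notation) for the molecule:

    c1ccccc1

Heavy atoms from the SMILES: 6 C.
Implicit hydrogens by atom environment:
  6 × C (aromatic): 1 H each → 6
  Total hydrogens = 6.
Molecular formula: C6H6

C6H6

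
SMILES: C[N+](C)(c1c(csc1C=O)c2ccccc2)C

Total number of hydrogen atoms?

Hydrogens are implicit in SMILES; fill each atom to its normal valence:
  6 × C (aromatic): 1 H each → 6
  4 × C (aromatic): no H
  3 × C: 3 H each → 9
  1 × C: 1 H
  1 × N (charge +1): no H
  1 × O: no H
  1 × S (aromatic): no H
  Total hydrogens = 16.

16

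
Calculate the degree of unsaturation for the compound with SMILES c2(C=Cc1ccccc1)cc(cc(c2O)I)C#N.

Molecular formula from the SMILES: C15H10INO.
DoU = (2C + 2 + N − H − X)/2 = (2·15 + 2 + 1 − 10 − 1)/2 = 22/2 = 11.
(Structurally: 2 ring(s) + 9 π bond(s) = 11.)

11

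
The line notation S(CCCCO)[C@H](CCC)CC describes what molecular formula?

Heavy atoms from the SMILES: 10 C, 1 O, 1 S.
Implicit hydrogens by atom environment:
  7 × C: 2 H each → 14
  2 × C: 3 H each → 6
  1 × C: 1 H
  1 × O: 1 H
  1 × S: no H
  Total hydrogens = 22.
Molecular formula: C10H22OS

C10H22OS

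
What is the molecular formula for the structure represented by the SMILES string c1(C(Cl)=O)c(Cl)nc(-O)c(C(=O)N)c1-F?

Heavy atoms from the SMILES: 7 C, 2 Cl, 1 F, 2 N, 3 O.
Implicit hydrogens by atom environment:
  5 × C (aromatic): no H
  2 × C: no H
  2 × Cl: no H
  2 × O: no H
  1 × F: no H
  1 × N: 2 H
  1 × N (aromatic): no H
  1 × O: 1 H
  Total hydrogens = 3.
Molecular formula: C7H3Cl2FN2O3

C7H3Cl2FN2O3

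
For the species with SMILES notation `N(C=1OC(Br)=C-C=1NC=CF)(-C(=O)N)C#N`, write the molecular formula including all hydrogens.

C8H6BrFN4O2

Heavy atoms from the SMILES: 1 Br, 8 C, 1 F, 4 N, 2 O.
Implicit hydrogens by atom environment:
  3 × C (aromatic): no H
  2 × C: 1 H each → 2
  2 × C: no H
  2 × N: no H
  1 × Br: no H
  1 × C (aromatic): 1 H
  1 × F: no H
  1 × N: 2 H
  1 × N: 1 H
  1 × O (aromatic): no H
  1 × O: no H
  Total hydrogens = 6.
Molecular formula: C8H6BrFN4O2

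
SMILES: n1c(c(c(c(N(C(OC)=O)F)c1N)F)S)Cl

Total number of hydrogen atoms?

6

Hydrogens are implicit in SMILES; fill each atom to its normal valence:
  5 × C (aromatic): no H
  2 × F: no H
  2 × O: no H
  1 × C: 3 H
  1 × C: no H
  1 × Cl: no H
  1 × N: 2 H
  1 × N (aromatic): no H
  1 × N: no H
  1 × S: 1 H
  Total hydrogens = 6.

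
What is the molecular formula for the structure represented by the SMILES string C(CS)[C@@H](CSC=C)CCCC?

Heavy atoms from the SMILES: 10 C, 2 S.
Implicit hydrogens by atom environment:
  7 × C: 2 H each → 14
  2 × C: 1 H each → 2
  1 × C: 3 H
  1 × S: 1 H
  1 × S: no H
  Total hydrogens = 20.
Molecular formula: C10H20S2

C10H20S2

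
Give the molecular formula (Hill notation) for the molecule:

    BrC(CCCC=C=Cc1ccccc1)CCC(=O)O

Heavy atoms from the SMILES: 1 Br, 16 C, 2 O.
Implicit hydrogens by atom environment:
  5 × C: 2 H each → 10
  5 × C (aromatic): 1 H each → 5
  3 × C: 1 H each → 3
  2 × C: no H
  1 × Br: no H
  1 × C (aromatic): no H
  1 × O: 1 H
  1 × O: no H
  Total hydrogens = 19.
Molecular formula: C16H19BrO2

C16H19BrO2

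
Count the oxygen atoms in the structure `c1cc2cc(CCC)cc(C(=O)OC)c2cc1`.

2

The symbol for oxygen appears 2 times in the SMILES.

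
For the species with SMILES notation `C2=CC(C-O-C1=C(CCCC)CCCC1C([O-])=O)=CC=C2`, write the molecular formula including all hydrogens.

Heavy atoms from the SMILES: 18 C, 3 O.
Implicit hydrogens by atom environment:
  7 × C: 2 H each → 14
  5 × C (aromatic): 1 H each → 5
  3 × C: no H
  2 × O: no H
  1 × C: 3 H
  1 × C: 1 H
  1 × C (aromatic): no H
  1 × O (charge -1): no H
  Total hydrogens = 23.
Net charge -1.
Molecular formula: C18H23O3-

C18H23O3-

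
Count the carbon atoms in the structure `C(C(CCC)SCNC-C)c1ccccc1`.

14

The symbol for carbon appears 14 times in the SMILES. Lowercase c denotes aromatic carbon and counts toward C.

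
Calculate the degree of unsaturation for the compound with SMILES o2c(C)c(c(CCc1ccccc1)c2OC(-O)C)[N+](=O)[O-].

8

Molecular formula from the SMILES: C15H17NO5.
DoU = (2C + 2 + N − H − X)/2 = (2·15 + 2 + 1 − 17 − 0)/2 = 16/2 = 8.
(Structurally: 2 ring(s) + 6 π bond(s) = 8.)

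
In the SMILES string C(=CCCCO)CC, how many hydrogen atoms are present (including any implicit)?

14

Hydrogens are implicit in SMILES; fill each atom to its normal valence:
  4 × C: 2 H each → 8
  2 × C: 1 H each → 2
  1 × C: 3 H
  1 × O: 1 H
  Total hydrogens = 14.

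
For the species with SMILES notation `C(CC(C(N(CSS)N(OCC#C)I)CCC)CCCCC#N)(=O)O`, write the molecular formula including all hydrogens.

C16H26IN3O3S2

Heavy atoms from the SMILES: 16 C, 1 I, 3 N, 3 O, 2 S.
Implicit hydrogens by atom environment:
  9 × C: 2 H each → 18
  3 × C: 1 H each → 3
  3 × C: no H
  3 × N: no H
  2 × O: no H
  1 × C: 3 H
  1 × I: no H
  1 × O: 1 H
  1 × S: 1 H
  1 × S: no H
  Total hydrogens = 26.
Molecular formula: C16H26IN3O3S2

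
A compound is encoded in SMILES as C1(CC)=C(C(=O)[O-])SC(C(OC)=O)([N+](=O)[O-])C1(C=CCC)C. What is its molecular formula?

C14H18NO6S-

Heavy atoms from the SMILES: 14 C, 1 N, 6 O, 1 S.
Implicit hydrogens by atom environment:
  6 × C: no H
  4 × C: 3 H each → 12
  4 × O: no H
  2 × C: 2 H each → 4
  2 × C: 1 H each → 2
  2 × O (charge -1): no H
  1 × N (charge +1): no H
  1 × S: no H
  Total hydrogens = 18.
Net charge -1.
Molecular formula: C14H18NO6S-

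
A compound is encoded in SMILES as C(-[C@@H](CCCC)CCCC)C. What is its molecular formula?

Heavy atoms from the SMILES: 11 C.
Implicit hydrogens by atom environment:
  7 × C: 2 H each → 14
  3 × C: 3 H each → 9
  1 × C: 1 H
  Total hydrogens = 24.
Molecular formula: C11H24

C11H24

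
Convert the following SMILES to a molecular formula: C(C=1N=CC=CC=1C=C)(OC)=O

Heavy atoms from the SMILES: 9 C, 1 N, 2 O.
Implicit hydrogens by atom environment:
  3 × C (aromatic): 1 H each → 3
  2 × C (aromatic): no H
  2 × O: no H
  1 × C: 3 H
  1 × C: 2 H
  1 × C: 1 H
  1 × C: no H
  1 × N (aromatic): no H
  Total hydrogens = 9.
Molecular formula: C9H9NO2

C9H9NO2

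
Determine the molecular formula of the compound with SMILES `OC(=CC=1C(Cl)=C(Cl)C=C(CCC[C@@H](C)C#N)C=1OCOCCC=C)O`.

Heavy atoms from the SMILES: 19 C, 2 Cl, 1 N, 4 O.
Implicit hydrogens by atom environment:
  7 × C: 2 H each → 14
  5 × C (aromatic): no H
  3 × C: 1 H each → 3
  2 × C: no H
  2 × Cl: no H
  2 × O: 1 H each → 2
  2 × O: no H
  1 × C: 3 H
  1 × C (aromatic): 1 H
  1 × N: no H
  Total hydrogens = 23.
Molecular formula: C19H23Cl2NO4

C19H23Cl2NO4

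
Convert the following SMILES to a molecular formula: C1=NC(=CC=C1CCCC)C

Heavy atoms from the SMILES: 10 C, 1 N.
Implicit hydrogens by atom environment:
  3 × C: 2 H each → 6
  3 × C (aromatic): 1 H each → 3
  2 × C: 3 H each → 6
  2 × C (aromatic): no H
  1 × N (aromatic): no H
  Total hydrogens = 15.
Molecular formula: C10H15N

C10H15N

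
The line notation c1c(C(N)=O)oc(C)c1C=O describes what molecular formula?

Heavy atoms from the SMILES: 7 C, 1 N, 3 O.
Implicit hydrogens by atom environment:
  3 × C (aromatic): no H
  2 × O: no H
  1 × C: 3 H
  1 × C (aromatic): 1 H
  1 × C: 1 H
  1 × C: no H
  1 × N: 2 H
  1 × O (aromatic): no H
  Total hydrogens = 7.
Molecular formula: C7H7NO3

C7H7NO3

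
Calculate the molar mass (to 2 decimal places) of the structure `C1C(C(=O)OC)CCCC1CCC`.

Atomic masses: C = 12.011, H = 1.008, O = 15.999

Molecular formula: C11H20O2.
M = 11×12.011 + 20×1.008 + 2×15.999 = 184.28 g/mol.

184.28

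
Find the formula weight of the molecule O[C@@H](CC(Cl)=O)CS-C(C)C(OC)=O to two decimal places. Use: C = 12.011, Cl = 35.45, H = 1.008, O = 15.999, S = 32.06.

240.70

Molecular formula: C8H13ClO4S.
M = 8×12.011 + 1×35.45 + 13×1.008 + 4×15.999 + 1×32.06 = 240.70 g/mol.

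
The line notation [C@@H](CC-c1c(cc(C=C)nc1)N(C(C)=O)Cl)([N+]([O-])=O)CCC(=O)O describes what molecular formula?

C15H18ClN3O5

Heavy atoms from the SMILES: 15 C, 1 Cl, 3 N, 5 O.
Implicit hydrogens by atom environment:
  5 × C: 2 H each → 10
  3 × C (aromatic): no H
  3 × O: no H
  2 × C (aromatic): 1 H each → 2
  2 × C: 1 H each → 2
  2 × C: no H
  1 × C: 3 H
  1 × Cl: no H
  1 × N (aromatic): no H
  1 × N (charge +1): no H
  1 × N: no H
  1 × O: 1 H
  1 × O (charge -1): no H
  Total hydrogens = 18.
Molecular formula: C15H18ClN3O5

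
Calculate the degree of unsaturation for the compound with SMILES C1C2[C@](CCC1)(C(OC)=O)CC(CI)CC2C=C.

Molecular formula from the SMILES: C15H23IO2.
DoU = (2C + 2 + N − H − X)/2 = (2·15 + 2 + 0 − 23 − 1)/2 = 8/2 = 4.
(Structurally: 2 ring(s) + 2 π bond(s) = 4.)

4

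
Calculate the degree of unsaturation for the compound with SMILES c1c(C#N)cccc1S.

6

Molecular formula from the SMILES: C7H5NS.
DoU = (2C + 2 + N − H − X)/2 = (2·7 + 2 + 1 − 5 − 0)/2 = 12/2 = 6.
(Structurally: 1 ring(s) + 5 π bond(s) = 6.)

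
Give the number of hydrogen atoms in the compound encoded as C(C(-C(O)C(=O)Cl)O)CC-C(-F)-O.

Hydrogens are implicit in SMILES; fill each atom to its normal valence:
  3 × C: 2 H each → 6
  3 × C: 1 H each → 3
  3 × O: 1 H each → 3
  1 × C: no H
  1 × Cl: no H
  1 × F: no H
  1 × O: no H
  Total hydrogens = 12.

12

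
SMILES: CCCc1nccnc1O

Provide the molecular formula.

Heavy atoms from the SMILES: 7 C, 2 N, 1 O.
Implicit hydrogens by atom environment:
  2 × C: 2 H each → 4
  2 × C (aromatic): 1 H each → 2
  2 × C (aromatic): no H
  2 × N (aromatic): no H
  1 × C: 3 H
  1 × O: 1 H
  Total hydrogens = 10.
Molecular formula: C7H10N2O

C7H10N2O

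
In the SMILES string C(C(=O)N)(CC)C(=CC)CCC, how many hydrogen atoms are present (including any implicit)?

Hydrogens are implicit in SMILES; fill each atom to its normal valence:
  3 × C: 3 H each → 9
  3 × C: 2 H each → 6
  2 × C: 1 H each → 2
  2 × C: no H
  1 × N: 2 H
  1 × O: no H
  Total hydrogens = 19.

19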